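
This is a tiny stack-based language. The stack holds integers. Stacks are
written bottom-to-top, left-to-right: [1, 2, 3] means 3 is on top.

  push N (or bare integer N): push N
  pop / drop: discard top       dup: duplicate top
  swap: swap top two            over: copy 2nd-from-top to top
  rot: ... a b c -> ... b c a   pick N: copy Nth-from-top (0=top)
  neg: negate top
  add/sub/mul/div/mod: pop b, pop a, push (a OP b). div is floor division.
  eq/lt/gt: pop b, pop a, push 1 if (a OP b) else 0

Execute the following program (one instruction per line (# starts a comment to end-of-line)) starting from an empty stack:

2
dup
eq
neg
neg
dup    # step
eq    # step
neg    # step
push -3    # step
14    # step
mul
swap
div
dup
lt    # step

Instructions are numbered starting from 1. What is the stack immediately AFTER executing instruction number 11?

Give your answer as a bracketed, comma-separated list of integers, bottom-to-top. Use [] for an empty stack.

Step 1 ('2'): [2]
Step 2 ('dup'): [2, 2]
Step 3 ('eq'): [1]
Step 4 ('neg'): [-1]
Step 5 ('neg'): [1]
Step 6 ('dup'): [1, 1]
Step 7 ('eq'): [1]
Step 8 ('neg'): [-1]
Step 9 ('push -3'): [-1, -3]
Step 10 ('14'): [-1, -3, 14]
Step 11 ('mul'): [-1, -42]

Answer: [-1, -42]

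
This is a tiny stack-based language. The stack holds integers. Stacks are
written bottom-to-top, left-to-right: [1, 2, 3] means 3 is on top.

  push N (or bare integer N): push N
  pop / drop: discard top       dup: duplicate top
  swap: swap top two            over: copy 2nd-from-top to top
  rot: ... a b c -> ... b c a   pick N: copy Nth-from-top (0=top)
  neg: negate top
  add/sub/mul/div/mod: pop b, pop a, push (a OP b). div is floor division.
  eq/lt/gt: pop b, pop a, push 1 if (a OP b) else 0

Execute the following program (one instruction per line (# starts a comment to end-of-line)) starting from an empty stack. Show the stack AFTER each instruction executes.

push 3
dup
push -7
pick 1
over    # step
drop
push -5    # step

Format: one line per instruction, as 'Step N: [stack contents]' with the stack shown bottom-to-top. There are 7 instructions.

Step 1: [3]
Step 2: [3, 3]
Step 3: [3, 3, -7]
Step 4: [3, 3, -7, 3]
Step 5: [3, 3, -7, 3, -7]
Step 6: [3, 3, -7, 3]
Step 7: [3, 3, -7, 3, -5]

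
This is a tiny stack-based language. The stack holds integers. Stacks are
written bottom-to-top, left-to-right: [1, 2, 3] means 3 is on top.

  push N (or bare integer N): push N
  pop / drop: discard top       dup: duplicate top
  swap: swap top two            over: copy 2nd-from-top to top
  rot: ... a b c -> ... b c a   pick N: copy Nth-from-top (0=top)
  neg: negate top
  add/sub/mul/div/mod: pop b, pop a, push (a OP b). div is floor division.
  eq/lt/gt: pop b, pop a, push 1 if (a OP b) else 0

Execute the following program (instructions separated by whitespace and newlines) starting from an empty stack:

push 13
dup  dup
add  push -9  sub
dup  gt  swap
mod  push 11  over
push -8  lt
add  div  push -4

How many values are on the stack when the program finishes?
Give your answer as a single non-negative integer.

Answer: 2

Derivation:
After 'push 13': stack = [13] (depth 1)
After 'dup': stack = [13, 13] (depth 2)
After 'dup': stack = [13, 13, 13] (depth 3)
After 'add': stack = [13, 26] (depth 2)
After 'push -9': stack = [13, 26, -9] (depth 3)
After 'sub': stack = [13, 35] (depth 2)
After 'dup': stack = [13, 35, 35] (depth 3)
After 'gt': stack = [13, 0] (depth 2)
After 'swap': stack = [0, 13] (depth 2)
After 'mod': stack = [0] (depth 1)
After 'push 11': stack = [0, 11] (depth 2)
After 'over': stack = [0, 11, 0] (depth 3)
After 'push -8': stack = [0, 11, 0, -8] (depth 4)
After 'lt': stack = [0, 11, 0] (depth 3)
After 'add': stack = [0, 11] (depth 2)
After 'div': stack = [0] (depth 1)
After 'push -4': stack = [0, -4] (depth 2)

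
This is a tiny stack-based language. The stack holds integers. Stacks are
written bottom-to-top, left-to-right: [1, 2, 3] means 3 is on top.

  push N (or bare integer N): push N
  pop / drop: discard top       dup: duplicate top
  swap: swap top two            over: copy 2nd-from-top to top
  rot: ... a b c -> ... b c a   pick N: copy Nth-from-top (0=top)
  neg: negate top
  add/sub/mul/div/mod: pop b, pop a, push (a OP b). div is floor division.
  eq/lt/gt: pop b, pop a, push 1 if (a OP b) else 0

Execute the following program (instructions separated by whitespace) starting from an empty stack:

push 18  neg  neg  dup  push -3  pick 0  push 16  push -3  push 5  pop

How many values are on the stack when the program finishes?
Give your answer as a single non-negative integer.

Answer: 6

Derivation:
After 'push 18': stack = [18] (depth 1)
After 'neg': stack = [-18] (depth 1)
After 'neg': stack = [18] (depth 1)
After 'dup': stack = [18, 18] (depth 2)
After 'push -3': stack = [18, 18, -3] (depth 3)
After 'pick 0': stack = [18, 18, -3, -3] (depth 4)
After 'push 16': stack = [18, 18, -3, -3, 16] (depth 5)
After 'push -3': stack = [18, 18, -3, -3, 16, -3] (depth 6)
After 'push 5': stack = [18, 18, -3, -3, 16, -3, 5] (depth 7)
After 'pop': stack = [18, 18, -3, -3, 16, -3] (depth 6)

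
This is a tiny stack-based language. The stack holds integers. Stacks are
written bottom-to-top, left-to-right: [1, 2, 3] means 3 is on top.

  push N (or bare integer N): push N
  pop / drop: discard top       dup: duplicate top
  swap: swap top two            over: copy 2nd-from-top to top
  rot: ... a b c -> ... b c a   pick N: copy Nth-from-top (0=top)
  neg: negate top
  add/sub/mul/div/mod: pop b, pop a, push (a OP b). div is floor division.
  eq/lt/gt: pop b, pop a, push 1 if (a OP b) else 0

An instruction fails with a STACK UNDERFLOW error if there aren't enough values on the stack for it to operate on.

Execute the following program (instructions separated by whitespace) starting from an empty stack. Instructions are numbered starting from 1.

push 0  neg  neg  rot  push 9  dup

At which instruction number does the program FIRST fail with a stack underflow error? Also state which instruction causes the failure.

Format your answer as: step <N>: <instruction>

Step 1 ('push 0'): stack = [0], depth = 1
Step 2 ('neg'): stack = [0], depth = 1
Step 3 ('neg'): stack = [0], depth = 1
Step 4 ('rot'): needs 3 value(s) but depth is 1 — STACK UNDERFLOW

Answer: step 4: rot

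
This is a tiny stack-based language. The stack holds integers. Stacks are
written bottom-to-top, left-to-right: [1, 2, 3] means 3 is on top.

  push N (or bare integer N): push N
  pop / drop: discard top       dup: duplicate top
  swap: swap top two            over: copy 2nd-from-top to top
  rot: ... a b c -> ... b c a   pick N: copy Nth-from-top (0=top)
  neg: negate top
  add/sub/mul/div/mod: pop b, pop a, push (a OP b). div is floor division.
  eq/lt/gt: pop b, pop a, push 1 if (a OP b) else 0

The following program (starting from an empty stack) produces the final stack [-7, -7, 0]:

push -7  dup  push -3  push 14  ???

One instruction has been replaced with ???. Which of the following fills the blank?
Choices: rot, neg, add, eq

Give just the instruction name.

Answer: eq

Derivation:
Stack before ???: [-7, -7, -3, 14]
Stack after ???:  [-7, -7, 0]
Checking each choice:
  rot: produces [-7, -3, 14, -7]
  neg: produces [-7, -7, -3, -14]
  add: produces [-7, -7, 11]
  eq: MATCH


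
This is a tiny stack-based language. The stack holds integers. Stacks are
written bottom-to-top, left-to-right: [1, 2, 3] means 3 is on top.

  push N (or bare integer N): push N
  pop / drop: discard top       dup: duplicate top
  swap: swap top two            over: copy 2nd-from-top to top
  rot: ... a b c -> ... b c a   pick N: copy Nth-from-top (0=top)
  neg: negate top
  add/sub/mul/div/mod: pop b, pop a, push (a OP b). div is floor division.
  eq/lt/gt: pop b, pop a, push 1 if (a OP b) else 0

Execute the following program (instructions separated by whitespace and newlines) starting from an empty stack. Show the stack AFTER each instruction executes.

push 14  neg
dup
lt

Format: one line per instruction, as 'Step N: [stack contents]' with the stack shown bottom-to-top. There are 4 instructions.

Step 1: [14]
Step 2: [-14]
Step 3: [-14, -14]
Step 4: [0]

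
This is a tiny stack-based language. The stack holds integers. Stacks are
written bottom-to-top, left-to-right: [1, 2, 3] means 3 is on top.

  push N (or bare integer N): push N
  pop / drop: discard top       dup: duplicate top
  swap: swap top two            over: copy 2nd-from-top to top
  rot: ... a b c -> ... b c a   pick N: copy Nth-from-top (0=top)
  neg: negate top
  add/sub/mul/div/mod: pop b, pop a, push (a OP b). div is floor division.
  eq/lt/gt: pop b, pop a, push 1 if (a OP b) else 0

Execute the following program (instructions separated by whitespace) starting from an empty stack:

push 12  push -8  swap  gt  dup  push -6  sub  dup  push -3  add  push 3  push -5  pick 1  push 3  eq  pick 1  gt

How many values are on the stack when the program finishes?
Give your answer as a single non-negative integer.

Answer: 6

Derivation:
After 'push 12': stack = [12] (depth 1)
After 'push -8': stack = [12, -8] (depth 2)
After 'swap': stack = [-8, 12] (depth 2)
After 'gt': stack = [0] (depth 1)
After 'dup': stack = [0, 0] (depth 2)
After 'push -6': stack = [0, 0, -6] (depth 3)
After 'sub': stack = [0, 6] (depth 2)
After 'dup': stack = [0, 6, 6] (depth 3)
After 'push -3': stack = [0, 6, 6, -3] (depth 4)
After 'add': stack = [0, 6, 3] (depth 3)
After 'push 3': stack = [0, 6, 3, 3] (depth 4)
After 'push -5': stack = [0, 6, 3, 3, -5] (depth 5)
After 'pick 1': stack = [0, 6, 3, 3, -5, 3] (depth 6)
After 'push 3': stack = [0, 6, 3, 3, -5, 3, 3] (depth 7)
After 'eq': stack = [0, 6, 3, 3, -5, 1] (depth 6)
After 'pick 1': stack = [0, 6, 3, 3, -5, 1, -5] (depth 7)
After 'gt': stack = [0, 6, 3, 3, -5, 1] (depth 6)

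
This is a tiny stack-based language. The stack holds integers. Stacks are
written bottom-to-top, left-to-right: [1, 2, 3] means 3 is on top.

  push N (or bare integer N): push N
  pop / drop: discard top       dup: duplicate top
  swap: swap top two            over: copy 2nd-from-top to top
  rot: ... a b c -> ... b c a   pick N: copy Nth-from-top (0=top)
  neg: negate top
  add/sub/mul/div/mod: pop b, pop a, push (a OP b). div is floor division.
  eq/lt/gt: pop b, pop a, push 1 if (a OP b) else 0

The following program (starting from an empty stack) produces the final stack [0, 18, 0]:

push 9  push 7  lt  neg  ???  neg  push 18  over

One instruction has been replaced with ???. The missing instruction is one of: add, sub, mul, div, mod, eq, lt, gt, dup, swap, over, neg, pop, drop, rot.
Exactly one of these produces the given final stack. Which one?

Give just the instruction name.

Answer: neg

Derivation:
Stack before ???: [0]
Stack after ???:  [0]
The instruction that transforms [0] -> [0] is: neg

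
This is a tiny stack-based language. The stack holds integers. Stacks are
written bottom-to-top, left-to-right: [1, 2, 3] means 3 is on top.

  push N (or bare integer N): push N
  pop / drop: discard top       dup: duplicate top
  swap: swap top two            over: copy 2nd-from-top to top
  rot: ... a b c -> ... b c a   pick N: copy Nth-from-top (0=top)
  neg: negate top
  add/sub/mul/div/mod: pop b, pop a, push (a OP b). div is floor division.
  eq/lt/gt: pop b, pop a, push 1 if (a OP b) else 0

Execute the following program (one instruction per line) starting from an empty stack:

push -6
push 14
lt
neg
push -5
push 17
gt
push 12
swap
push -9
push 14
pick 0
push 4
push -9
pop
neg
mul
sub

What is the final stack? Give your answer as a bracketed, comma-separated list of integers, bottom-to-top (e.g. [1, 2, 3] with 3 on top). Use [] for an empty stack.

After 'push -6': [-6]
After 'push 14': [-6, 14]
After 'lt': [1]
After 'neg': [-1]
After 'push -5': [-1, -5]
After 'push 17': [-1, -5, 17]
After 'gt': [-1, 0]
After 'push 12': [-1, 0, 12]
After 'swap': [-1, 12, 0]
After 'push -9': [-1, 12, 0, -9]
After 'push 14': [-1, 12, 0, -9, 14]
After 'pick 0': [-1, 12, 0, -9, 14, 14]
After 'push 4': [-1, 12, 0, -9, 14, 14, 4]
After 'push -9': [-1, 12, 0, -9, 14, 14, 4, -9]
After 'pop': [-1, 12, 0, -9, 14, 14, 4]
After 'neg': [-1, 12, 0, -9, 14, 14, -4]
After 'mul': [-1, 12, 0, -9, 14, -56]
After 'sub': [-1, 12, 0, -9, 70]

Answer: [-1, 12, 0, -9, 70]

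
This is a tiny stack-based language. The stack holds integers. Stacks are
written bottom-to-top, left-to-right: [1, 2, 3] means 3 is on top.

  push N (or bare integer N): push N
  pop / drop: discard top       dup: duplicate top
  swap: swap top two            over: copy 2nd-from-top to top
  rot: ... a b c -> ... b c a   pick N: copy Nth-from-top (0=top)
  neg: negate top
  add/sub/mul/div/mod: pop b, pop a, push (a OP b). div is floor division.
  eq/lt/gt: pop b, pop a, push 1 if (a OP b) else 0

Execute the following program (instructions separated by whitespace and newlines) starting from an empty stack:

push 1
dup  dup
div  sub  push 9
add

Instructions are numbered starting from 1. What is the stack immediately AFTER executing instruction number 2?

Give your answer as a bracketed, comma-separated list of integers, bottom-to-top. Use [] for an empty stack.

Answer: [1, 1]

Derivation:
Step 1 ('push 1'): [1]
Step 2 ('dup'): [1, 1]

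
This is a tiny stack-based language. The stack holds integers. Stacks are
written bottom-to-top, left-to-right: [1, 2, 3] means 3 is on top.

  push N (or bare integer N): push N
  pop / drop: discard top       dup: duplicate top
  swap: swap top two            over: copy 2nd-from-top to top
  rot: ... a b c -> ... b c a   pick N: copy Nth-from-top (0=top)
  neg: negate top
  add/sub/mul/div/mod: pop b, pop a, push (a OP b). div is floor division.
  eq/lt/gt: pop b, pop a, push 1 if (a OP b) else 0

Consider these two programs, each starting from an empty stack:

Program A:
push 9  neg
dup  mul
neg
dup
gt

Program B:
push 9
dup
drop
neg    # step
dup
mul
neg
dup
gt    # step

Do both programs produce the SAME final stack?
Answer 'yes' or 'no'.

Answer: yes

Derivation:
Program A trace:
  After 'push 9': [9]
  After 'neg': [-9]
  After 'dup': [-9, -9]
  After 'mul': [81]
  After 'neg': [-81]
  After 'dup': [-81, -81]
  After 'gt': [0]
Program A final stack: [0]

Program B trace:
  After 'push 9': [9]
  After 'dup': [9, 9]
  After 'drop': [9]
  After 'neg': [-9]
  After 'dup': [-9, -9]
  After 'mul': [81]
  After 'neg': [-81]
  After 'dup': [-81, -81]
  After 'gt': [0]
Program B final stack: [0]
Same: yes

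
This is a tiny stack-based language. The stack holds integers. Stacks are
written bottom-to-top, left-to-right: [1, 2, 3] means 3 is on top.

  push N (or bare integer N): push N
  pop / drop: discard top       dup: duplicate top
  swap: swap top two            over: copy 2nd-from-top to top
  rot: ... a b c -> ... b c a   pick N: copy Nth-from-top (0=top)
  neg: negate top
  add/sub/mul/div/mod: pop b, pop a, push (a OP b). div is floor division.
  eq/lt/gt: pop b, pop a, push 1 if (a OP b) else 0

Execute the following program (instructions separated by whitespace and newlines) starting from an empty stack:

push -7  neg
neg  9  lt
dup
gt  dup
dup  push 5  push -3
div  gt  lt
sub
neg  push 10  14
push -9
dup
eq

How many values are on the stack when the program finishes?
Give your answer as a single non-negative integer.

Answer: 4

Derivation:
After 'push -7': stack = [-7] (depth 1)
After 'neg': stack = [7] (depth 1)
After 'neg': stack = [-7] (depth 1)
After 'push 9': stack = [-7, 9] (depth 2)
After 'lt': stack = [1] (depth 1)
After 'dup': stack = [1, 1] (depth 2)
After 'gt': stack = [0] (depth 1)
After 'dup': stack = [0, 0] (depth 2)
After 'dup': stack = [0, 0, 0] (depth 3)
After 'push 5': stack = [0, 0, 0, 5] (depth 4)
  ...
After 'div': stack = [0, 0, 0, -2] (depth 4)
After 'gt': stack = [0, 0, 1] (depth 3)
After 'lt': stack = [0, 1] (depth 2)
After 'sub': stack = [-1] (depth 1)
After 'neg': stack = [1] (depth 1)
After 'push 10': stack = [1, 10] (depth 2)
After 'push 14': stack = [1, 10, 14] (depth 3)
After 'push -9': stack = [1, 10, 14, -9] (depth 4)
After 'dup': stack = [1, 10, 14, -9, -9] (depth 5)
After 'eq': stack = [1, 10, 14, 1] (depth 4)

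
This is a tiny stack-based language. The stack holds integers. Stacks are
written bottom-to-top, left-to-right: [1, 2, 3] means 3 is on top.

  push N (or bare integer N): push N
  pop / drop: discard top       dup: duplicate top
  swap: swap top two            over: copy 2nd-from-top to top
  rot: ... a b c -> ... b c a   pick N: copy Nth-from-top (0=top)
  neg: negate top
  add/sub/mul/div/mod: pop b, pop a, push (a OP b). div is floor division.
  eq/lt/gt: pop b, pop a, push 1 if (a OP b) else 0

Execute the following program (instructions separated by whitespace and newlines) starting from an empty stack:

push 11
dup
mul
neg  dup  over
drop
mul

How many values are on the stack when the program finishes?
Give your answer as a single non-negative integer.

Answer: 1

Derivation:
After 'push 11': stack = [11] (depth 1)
After 'dup': stack = [11, 11] (depth 2)
After 'mul': stack = [121] (depth 1)
After 'neg': stack = [-121] (depth 1)
After 'dup': stack = [-121, -121] (depth 2)
After 'over': stack = [-121, -121, -121] (depth 3)
After 'drop': stack = [-121, -121] (depth 2)
After 'mul': stack = [14641] (depth 1)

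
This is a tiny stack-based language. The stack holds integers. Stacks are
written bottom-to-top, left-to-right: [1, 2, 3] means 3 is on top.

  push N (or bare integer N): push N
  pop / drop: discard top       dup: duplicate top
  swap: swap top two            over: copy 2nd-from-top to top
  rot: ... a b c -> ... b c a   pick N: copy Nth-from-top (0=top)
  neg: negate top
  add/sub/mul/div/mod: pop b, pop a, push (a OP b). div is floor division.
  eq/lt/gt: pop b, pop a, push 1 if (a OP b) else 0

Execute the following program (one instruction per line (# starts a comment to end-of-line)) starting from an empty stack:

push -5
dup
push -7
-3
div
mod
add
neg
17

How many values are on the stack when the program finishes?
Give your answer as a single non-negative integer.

After 'push -5': stack = [-5] (depth 1)
After 'dup': stack = [-5, -5] (depth 2)
After 'push -7': stack = [-5, -5, -7] (depth 3)
After 'push -3': stack = [-5, -5, -7, -3] (depth 4)
After 'div': stack = [-5, -5, 2] (depth 3)
After 'mod': stack = [-5, 1] (depth 2)
After 'add': stack = [-4] (depth 1)
After 'neg': stack = [4] (depth 1)
After 'push 17': stack = [4, 17] (depth 2)

Answer: 2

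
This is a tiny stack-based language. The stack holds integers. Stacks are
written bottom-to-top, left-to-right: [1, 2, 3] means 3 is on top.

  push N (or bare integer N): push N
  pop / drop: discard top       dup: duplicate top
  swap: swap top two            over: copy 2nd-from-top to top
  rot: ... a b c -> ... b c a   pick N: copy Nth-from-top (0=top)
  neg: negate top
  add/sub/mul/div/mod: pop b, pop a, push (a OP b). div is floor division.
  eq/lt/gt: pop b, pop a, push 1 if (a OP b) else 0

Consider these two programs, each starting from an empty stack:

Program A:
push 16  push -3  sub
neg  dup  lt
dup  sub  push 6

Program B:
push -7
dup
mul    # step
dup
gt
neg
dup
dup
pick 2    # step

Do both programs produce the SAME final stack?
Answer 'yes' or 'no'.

Program A trace:
  After 'push 16': [16]
  After 'push -3': [16, -3]
  After 'sub': [19]
  After 'neg': [-19]
  After 'dup': [-19, -19]
  After 'lt': [0]
  After 'dup': [0, 0]
  After 'sub': [0]
  After 'push 6': [0, 6]
Program A final stack: [0, 6]

Program B trace:
  After 'push -7': [-7]
  After 'dup': [-7, -7]
  After 'mul': [49]
  After 'dup': [49, 49]
  After 'gt': [0]
  After 'neg': [0]
  After 'dup': [0, 0]
  After 'dup': [0, 0, 0]
  After 'pick 2': [0, 0, 0, 0]
Program B final stack: [0, 0, 0, 0]
Same: no

Answer: no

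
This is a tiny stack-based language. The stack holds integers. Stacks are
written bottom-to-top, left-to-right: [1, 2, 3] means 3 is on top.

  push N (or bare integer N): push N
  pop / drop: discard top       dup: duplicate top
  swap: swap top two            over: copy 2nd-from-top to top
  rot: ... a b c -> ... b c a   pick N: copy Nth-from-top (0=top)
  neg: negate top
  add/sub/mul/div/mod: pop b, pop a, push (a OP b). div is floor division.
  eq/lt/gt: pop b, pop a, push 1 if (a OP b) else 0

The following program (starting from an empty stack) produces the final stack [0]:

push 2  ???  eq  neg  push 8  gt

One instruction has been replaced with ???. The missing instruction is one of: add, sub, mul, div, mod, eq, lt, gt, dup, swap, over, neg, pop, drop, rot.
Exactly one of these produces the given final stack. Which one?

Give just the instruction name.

Answer: dup

Derivation:
Stack before ???: [2]
Stack after ???:  [2, 2]
The instruction that transforms [2] -> [2, 2] is: dup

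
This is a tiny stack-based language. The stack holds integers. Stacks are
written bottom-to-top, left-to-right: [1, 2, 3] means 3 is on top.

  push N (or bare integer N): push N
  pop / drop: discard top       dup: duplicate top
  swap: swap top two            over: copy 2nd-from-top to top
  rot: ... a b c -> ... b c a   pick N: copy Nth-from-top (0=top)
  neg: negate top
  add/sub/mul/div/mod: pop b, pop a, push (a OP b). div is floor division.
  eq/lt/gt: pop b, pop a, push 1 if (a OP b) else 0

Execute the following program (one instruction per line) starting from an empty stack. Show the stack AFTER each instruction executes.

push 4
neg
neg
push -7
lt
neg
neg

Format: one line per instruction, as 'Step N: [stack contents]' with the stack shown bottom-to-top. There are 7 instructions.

Step 1: [4]
Step 2: [-4]
Step 3: [4]
Step 4: [4, -7]
Step 5: [0]
Step 6: [0]
Step 7: [0]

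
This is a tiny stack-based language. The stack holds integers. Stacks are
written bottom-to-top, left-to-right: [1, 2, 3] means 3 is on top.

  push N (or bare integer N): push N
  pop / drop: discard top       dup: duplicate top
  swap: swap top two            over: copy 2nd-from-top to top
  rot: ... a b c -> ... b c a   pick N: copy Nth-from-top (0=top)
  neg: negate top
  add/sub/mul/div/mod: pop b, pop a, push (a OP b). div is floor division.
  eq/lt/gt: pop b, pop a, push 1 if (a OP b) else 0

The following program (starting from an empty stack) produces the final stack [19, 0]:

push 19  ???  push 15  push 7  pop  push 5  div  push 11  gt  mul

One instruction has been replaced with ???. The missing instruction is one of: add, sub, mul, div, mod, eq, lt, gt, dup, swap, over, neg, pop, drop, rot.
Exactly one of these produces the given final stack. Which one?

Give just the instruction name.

Stack before ???: [19]
Stack after ???:  [19, 19]
The instruction that transforms [19] -> [19, 19] is: dup

Answer: dup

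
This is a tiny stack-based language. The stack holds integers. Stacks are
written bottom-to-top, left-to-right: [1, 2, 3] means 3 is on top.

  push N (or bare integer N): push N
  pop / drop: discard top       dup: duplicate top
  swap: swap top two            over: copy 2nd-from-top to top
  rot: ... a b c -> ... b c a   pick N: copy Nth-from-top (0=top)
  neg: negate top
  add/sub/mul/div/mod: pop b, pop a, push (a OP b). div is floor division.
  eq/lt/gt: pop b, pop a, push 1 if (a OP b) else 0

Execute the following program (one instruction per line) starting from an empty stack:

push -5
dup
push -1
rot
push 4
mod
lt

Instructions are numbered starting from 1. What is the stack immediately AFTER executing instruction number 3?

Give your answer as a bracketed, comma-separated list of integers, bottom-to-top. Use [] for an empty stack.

Step 1 ('push -5'): [-5]
Step 2 ('dup'): [-5, -5]
Step 3 ('push -1'): [-5, -5, -1]

Answer: [-5, -5, -1]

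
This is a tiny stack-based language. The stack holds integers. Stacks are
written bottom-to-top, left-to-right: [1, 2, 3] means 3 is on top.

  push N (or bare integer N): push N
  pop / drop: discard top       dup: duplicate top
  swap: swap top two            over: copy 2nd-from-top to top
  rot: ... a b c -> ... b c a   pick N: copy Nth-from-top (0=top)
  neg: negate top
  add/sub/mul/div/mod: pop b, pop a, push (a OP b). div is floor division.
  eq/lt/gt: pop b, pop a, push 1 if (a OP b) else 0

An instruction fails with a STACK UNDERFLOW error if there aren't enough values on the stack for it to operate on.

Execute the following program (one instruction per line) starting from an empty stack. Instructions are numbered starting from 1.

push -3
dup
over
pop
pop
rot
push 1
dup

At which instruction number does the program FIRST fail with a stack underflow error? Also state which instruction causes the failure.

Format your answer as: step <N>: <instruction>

Step 1 ('push -3'): stack = [-3], depth = 1
Step 2 ('dup'): stack = [-3, -3], depth = 2
Step 3 ('over'): stack = [-3, -3, -3], depth = 3
Step 4 ('pop'): stack = [-3, -3], depth = 2
Step 5 ('pop'): stack = [-3], depth = 1
Step 6 ('rot'): needs 3 value(s) but depth is 1 — STACK UNDERFLOW

Answer: step 6: rot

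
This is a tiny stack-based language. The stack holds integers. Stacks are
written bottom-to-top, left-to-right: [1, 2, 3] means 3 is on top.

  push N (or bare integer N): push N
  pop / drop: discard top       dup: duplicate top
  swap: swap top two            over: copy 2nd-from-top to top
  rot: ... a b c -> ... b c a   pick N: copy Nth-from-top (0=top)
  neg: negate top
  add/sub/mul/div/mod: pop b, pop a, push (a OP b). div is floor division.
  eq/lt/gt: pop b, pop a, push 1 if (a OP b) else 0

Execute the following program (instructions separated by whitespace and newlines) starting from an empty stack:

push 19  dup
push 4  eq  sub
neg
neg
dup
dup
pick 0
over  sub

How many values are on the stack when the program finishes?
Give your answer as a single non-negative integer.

After 'push 19': stack = [19] (depth 1)
After 'dup': stack = [19, 19] (depth 2)
After 'push 4': stack = [19, 19, 4] (depth 3)
After 'eq': stack = [19, 0] (depth 2)
After 'sub': stack = [19] (depth 1)
After 'neg': stack = [-19] (depth 1)
After 'neg': stack = [19] (depth 1)
After 'dup': stack = [19, 19] (depth 2)
After 'dup': stack = [19, 19, 19] (depth 3)
After 'pick 0': stack = [19, 19, 19, 19] (depth 4)
After 'over': stack = [19, 19, 19, 19, 19] (depth 5)
After 'sub': stack = [19, 19, 19, 0] (depth 4)

Answer: 4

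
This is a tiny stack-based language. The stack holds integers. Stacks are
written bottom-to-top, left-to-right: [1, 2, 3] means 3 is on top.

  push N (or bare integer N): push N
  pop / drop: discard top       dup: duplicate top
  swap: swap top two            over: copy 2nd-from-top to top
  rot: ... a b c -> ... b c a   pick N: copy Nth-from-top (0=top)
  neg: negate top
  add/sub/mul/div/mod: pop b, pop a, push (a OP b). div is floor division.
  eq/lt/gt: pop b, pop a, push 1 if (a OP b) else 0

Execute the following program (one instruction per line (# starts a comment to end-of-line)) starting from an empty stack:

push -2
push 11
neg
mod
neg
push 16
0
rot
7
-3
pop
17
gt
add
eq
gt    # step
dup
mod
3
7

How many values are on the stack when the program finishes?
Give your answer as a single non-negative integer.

After 'push -2': stack = [-2] (depth 1)
After 'push 11': stack = [-2, 11] (depth 2)
After 'neg': stack = [-2, -11] (depth 2)
After 'mod': stack = [-2] (depth 1)
After 'neg': stack = [2] (depth 1)
After 'push 16': stack = [2, 16] (depth 2)
After 'push 0': stack = [2, 16, 0] (depth 3)
After 'rot': stack = [16, 0, 2] (depth 3)
After 'push 7': stack = [16, 0, 2, 7] (depth 4)
After 'push -3': stack = [16, 0, 2, 7, -3] (depth 5)
After 'pop': stack = [16, 0, 2, 7] (depth 4)
After 'push 17': stack = [16, 0, 2, 7, 17] (depth 5)
After 'gt': stack = [16, 0, 2, 0] (depth 4)
After 'add': stack = [16, 0, 2] (depth 3)
After 'eq': stack = [16, 0] (depth 2)
After 'gt': stack = [1] (depth 1)
After 'dup': stack = [1, 1] (depth 2)
After 'mod': stack = [0] (depth 1)
After 'push 3': stack = [0, 3] (depth 2)
After 'push 7': stack = [0, 3, 7] (depth 3)

Answer: 3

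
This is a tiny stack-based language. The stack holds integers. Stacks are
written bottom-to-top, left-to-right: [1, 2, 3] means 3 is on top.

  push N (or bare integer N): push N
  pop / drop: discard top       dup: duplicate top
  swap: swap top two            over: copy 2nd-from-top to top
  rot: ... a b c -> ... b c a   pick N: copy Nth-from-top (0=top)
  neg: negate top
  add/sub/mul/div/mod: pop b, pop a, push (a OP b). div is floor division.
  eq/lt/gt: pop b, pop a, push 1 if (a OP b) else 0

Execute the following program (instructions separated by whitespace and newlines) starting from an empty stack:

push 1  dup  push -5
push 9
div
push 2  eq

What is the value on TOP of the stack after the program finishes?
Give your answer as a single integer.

Answer: 0

Derivation:
After 'push 1': [1]
After 'dup': [1, 1]
After 'push -5': [1, 1, -5]
After 'push 9': [1, 1, -5, 9]
After 'div': [1, 1, -1]
After 'push 2': [1, 1, -1, 2]
After 'eq': [1, 1, 0]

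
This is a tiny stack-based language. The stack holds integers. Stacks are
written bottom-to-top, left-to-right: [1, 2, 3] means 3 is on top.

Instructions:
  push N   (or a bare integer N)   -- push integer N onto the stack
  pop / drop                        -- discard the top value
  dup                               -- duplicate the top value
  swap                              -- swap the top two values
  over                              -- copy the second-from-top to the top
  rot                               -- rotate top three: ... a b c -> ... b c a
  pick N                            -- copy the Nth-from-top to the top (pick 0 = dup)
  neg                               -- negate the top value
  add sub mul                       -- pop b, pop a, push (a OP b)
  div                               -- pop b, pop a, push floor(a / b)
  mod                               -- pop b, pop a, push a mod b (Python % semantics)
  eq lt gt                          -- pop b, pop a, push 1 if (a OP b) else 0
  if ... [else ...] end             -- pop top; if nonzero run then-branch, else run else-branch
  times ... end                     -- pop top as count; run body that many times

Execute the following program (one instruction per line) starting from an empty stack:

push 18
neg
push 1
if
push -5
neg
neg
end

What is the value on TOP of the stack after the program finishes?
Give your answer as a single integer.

Answer: -5

Derivation:
After 'push 18': [18]
After 'neg': [-18]
After 'push 1': [-18, 1]
After 'if': [-18]
After 'push -5': [-18, -5]
After 'neg': [-18, 5]
After 'neg': [-18, -5]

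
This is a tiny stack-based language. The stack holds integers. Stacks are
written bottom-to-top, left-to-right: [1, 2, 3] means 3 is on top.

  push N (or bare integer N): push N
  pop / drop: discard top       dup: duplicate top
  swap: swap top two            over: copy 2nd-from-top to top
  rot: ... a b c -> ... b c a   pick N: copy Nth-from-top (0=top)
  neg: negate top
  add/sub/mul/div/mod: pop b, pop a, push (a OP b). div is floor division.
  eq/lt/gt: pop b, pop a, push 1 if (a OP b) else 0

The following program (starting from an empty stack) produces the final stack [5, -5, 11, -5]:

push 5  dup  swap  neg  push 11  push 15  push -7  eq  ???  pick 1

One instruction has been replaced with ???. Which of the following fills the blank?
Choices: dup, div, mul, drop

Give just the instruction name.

Stack before ???: [5, -5, 11, 0]
Stack after ???:  [5, -5, 11]
Checking each choice:
  dup: produces [5, -5, 11, 0, 0, 0]
  div: division by zero
  mul: produces [5, -5, 0, -5]
  drop: MATCH


Answer: drop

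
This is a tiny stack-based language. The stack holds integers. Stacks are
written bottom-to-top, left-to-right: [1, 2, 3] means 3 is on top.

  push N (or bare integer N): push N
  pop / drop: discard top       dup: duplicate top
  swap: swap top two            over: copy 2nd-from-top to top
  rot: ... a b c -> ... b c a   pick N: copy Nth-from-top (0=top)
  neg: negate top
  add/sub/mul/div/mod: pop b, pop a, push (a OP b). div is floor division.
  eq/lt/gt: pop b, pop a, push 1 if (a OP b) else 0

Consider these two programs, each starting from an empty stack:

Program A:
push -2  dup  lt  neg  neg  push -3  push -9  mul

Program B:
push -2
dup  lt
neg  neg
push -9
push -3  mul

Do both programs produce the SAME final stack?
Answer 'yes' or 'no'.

Program A trace:
  After 'push -2': [-2]
  After 'dup': [-2, -2]
  After 'lt': [0]
  After 'neg': [0]
  After 'neg': [0]
  After 'push -3': [0, -3]
  After 'push -9': [0, -3, -9]
  After 'mul': [0, 27]
Program A final stack: [0, 27]

Program B trace:
  After 'push -2': [-2]
  After 'dup': [-2, -2]
  After 'lt': [0]
  After 'neg': [0]
  After 'neg': [0]
  After 'push -9': [0, -9]
  After 'push -3': [0, -9, -3]
  After 'mul': [0, 27]
Program B final stack: [0, 27]
Same: yes

Answer: yes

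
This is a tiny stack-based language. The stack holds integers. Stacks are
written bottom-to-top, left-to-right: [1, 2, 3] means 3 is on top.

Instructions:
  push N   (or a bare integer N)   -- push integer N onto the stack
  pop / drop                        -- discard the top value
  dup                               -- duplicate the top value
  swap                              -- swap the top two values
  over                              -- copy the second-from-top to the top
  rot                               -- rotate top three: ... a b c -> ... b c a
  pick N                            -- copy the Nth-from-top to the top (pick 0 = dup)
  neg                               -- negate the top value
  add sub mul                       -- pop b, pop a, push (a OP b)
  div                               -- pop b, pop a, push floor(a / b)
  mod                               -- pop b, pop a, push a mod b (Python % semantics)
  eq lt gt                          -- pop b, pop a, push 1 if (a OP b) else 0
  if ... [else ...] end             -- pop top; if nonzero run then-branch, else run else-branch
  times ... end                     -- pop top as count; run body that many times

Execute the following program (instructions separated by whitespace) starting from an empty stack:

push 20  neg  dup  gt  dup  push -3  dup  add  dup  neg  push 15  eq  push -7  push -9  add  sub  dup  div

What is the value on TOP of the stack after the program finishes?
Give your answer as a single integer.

After 'push 20': [20]
After 'neg': [-20]
After 'dup': [-20, -20]
After 'gt': [0]
After 'dup': [0, 0]
After 'push -3': [0, 0, -3]
After 'dup': [0, 0, -3, -3]
After 'add': [0, 0, -6]
After 'dup': [0, 0, -6, -6]
After 'neg': [0, 0, -6, 6]
After 'push 15': [0, 0, -6, 6, 15]
After 'eq': [0, 0, -6, 0]
After 'push -7': [0, 0, -6, 0, -7]
After 'push -9': [0, 0, -6, 0, -7, -9]
After 'add': [0, 0, -6, 0, -16]
After 'sub': [0, 0, -6, 16]
After 'dup': [0, 0, -6, 16, 16]
After 'div': [0, 0, -6, 1]

Answer: 1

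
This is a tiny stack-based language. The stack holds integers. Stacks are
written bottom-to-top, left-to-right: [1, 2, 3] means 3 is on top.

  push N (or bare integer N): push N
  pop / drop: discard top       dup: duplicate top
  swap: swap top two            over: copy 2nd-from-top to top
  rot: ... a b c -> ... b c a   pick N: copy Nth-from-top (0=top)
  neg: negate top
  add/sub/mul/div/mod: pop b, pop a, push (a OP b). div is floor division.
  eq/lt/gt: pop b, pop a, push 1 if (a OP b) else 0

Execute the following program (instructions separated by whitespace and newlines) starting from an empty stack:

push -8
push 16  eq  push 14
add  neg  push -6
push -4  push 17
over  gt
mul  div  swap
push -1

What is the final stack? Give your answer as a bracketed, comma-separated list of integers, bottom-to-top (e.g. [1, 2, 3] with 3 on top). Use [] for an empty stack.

After 'push -8': [-8]
After 'push 16': [-8, 16]
After 'eq': [0]
After 'push 14': [0, 14]
After 'add': [14]
After 'neg': [-14]
After 'push -6': [-14, -6]
After 'push -4': [-14, -6, -4]
After 'push 17': [-14, -6, -4, 17]
After 'over': [-14, -6, -4, 17, -4]
After 'gt': [-14, -6, -4, 1]
After 'mul': [-14, -6, -4]
After 'div': [-14, 1]
After 'swap': [1, -14]
After 'push -1': [1, -14, -1]

Answer: [1, -14, -1]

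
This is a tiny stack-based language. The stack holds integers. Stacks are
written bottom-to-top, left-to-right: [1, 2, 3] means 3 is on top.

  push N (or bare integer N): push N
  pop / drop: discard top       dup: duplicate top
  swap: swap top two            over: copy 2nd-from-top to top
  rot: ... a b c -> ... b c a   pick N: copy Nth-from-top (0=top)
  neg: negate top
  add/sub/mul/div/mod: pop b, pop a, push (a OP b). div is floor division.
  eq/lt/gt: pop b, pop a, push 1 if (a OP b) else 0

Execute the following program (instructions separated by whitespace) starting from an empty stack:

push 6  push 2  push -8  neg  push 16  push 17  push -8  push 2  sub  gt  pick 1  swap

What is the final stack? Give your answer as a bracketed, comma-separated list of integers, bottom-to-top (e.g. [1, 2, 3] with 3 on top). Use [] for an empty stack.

Answer: [6, 2, 8, 16, 16, 1]

Derivation:
After 'push 6': [6]
After 'push 2': [6, 2]
After 'push -8': [6, 2, -8]
After 'neg': [6, 2, 8]
After 'push 16': [6, 2, 8, 16]
After 'push 17': [6, 2, 8, 16, 17]
After 'push -8': [6, 2, 8, 16, 17, -8]
After 'push 2': [6, 2, 8, 16, 17, -8, 2]
After 'sub': [6, 2, 8, 16, 17, -10]
After 'gt': [6, 2, 8, 16, 1]
After 'pick 1': [6, 2, 8, 16, 1, 16]
After 'swap': [6, 2, 8, 16, 16, 1]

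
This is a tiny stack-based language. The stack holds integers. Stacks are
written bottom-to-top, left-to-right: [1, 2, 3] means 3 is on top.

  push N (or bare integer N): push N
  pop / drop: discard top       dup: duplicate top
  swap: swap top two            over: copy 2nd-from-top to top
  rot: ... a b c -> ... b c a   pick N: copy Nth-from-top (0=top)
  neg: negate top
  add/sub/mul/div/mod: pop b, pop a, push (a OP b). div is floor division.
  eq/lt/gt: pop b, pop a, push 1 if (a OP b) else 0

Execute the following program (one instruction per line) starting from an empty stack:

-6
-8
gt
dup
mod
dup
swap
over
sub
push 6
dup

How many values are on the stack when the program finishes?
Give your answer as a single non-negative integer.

After 'push -6': stack = [-6] (depth 1)
After 'push -8': stack = [-6, -8] (depth 2)
After 'gt': stack = [1] (depth 1)
After 'dup': stack = [1, 1] (depth 2)
After 'mod': stack = [0] (depth 1)
After 'dup': stack = [0, 0] (depth 2)
After 'swap': stack = [0, 0] (depth 2)
After 'over': stack = [0, 0, 0] (depth 3)
After 'sub': stack = [0, 0] (depth 2)
After 'push 6': stack = [0, 0, 6] (depth 3)
After 'dup': stack = [0, 0, 6, 6] (depth 4)

Answer: 4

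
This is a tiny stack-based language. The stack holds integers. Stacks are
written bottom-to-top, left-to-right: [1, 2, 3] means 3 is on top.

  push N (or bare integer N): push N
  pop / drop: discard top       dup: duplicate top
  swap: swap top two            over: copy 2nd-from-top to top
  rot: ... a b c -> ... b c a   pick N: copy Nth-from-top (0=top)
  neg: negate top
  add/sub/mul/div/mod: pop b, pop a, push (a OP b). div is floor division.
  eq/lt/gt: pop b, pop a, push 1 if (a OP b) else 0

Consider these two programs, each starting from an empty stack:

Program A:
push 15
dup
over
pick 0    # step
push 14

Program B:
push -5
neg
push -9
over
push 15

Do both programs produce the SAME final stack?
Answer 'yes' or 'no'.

Answer: no

Derivation:
Program A trace:
  After 'push 15': [15]
  After 'dup': [15, 15]
  After 'over': [15, 15, 15]
  After 'pick 0': [15, 15, 15, 15]
  After 'push 14': [15, 15, 15, 15, 14]
Program A final stack: [15, 15, 15, 15, 14]

Program B trace:
  After 'push -5': [-5]
  After 'neg': [5]
  After 'push -9': [5, -9]
  After 'over': [5, -9, 5]
  After 'push 15': [5, -9, 5, 15]
Program B final stack: [5, -9, 5, 15]
Same: no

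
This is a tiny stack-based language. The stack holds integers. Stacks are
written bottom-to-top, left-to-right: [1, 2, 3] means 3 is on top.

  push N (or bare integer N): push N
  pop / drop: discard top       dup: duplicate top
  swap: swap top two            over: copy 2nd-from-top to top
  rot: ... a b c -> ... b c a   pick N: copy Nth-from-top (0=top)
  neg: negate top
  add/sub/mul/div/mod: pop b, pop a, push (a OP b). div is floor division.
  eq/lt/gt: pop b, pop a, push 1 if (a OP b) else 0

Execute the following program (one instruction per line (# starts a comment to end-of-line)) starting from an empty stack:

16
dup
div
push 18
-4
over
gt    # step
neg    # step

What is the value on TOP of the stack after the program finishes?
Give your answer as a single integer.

After 'push 16': [16]
After 'dup': [16, 16]
After 'div': [1]
After 'push 18': [1, 18]
After 'push -4': [1, 18, -4]
After 'over': [1, 18, -4, 18]
After 'gt': [1, 18, 0]
After 'neg': [1, 18, 0]

Answer: 0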